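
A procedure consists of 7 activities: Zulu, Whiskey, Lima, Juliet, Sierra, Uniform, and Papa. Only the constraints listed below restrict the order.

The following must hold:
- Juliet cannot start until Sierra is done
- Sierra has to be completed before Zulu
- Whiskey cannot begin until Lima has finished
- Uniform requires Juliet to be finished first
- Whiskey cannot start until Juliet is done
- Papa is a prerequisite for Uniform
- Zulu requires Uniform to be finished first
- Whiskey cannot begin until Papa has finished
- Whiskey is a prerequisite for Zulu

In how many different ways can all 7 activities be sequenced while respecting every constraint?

27

3 activities have no prerequisites (Lima, Sierra, Papa), so any of them could come first.
Counting all ways to extend the partial order to a total order gives 27.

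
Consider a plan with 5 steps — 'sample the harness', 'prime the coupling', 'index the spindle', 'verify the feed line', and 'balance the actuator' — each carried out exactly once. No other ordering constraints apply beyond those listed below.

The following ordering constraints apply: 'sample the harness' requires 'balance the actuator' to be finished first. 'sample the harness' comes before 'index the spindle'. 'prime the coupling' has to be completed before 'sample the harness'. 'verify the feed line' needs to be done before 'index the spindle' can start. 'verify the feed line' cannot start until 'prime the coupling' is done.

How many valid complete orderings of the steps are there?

5

The steps with no prerequisites are 'prime the coupling', 'balance the actuator'; any of them can be placed first.
Enumerating by repeatedly choosing an available step (one whose prerequisites are all placed) gives 5 distinct complete orderings.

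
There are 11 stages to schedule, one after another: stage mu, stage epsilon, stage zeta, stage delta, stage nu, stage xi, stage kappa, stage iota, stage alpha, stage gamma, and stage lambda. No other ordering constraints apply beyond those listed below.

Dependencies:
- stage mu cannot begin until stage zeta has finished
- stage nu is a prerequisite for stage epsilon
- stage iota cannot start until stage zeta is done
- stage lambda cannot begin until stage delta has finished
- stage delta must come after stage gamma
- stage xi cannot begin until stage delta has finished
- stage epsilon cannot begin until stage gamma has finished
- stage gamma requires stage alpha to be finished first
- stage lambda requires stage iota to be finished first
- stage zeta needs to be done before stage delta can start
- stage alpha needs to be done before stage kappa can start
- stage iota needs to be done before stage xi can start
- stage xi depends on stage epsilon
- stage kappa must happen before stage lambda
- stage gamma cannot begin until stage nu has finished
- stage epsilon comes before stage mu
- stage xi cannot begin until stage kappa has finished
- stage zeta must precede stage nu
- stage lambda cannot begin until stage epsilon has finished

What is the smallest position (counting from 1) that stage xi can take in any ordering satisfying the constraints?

Every stage that must precede stage xi has to come before it. Tracing all chains that end at stage xi, those stages are: stage epsilon, stage zeta, stage delta, stage nu, stage kappa, stage iota, stage alpha, stage gamma — 8 in total.
With 8 mandatory predecessors, the earliest stage xi can sit is position 8+1 = 9, and placing just those 8 first achieves it.

9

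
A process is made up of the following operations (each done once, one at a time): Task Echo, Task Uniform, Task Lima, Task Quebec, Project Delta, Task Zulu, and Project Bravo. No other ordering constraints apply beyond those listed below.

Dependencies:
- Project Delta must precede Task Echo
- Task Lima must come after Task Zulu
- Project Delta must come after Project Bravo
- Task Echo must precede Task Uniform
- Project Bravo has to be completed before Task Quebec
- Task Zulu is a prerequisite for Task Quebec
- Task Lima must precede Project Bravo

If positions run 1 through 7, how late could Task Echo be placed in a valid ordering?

6

The only operation forced after Task Echo (directly or by a chain) is Task Uniform.
With 1 mandatory successor out of 7 operations total, the latest slot for Task Echo is 7−1 = 6, and it's reachable by doing all non-successors before Task Echo.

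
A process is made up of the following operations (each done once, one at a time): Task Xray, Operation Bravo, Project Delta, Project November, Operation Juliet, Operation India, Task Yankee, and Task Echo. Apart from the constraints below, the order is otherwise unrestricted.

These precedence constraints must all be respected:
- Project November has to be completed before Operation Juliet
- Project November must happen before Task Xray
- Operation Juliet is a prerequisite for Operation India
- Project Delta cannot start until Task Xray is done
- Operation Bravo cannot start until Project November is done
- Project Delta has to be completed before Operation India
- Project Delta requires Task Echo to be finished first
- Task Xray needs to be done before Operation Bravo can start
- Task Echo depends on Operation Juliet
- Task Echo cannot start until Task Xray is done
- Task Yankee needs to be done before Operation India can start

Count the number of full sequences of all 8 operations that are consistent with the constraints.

61

The operations with no prerequisites are Project November, Task Yankee; any of them can be placed first.
Enumerating by repeatedly choosing an available operation (one whose prerequisites are all placed) gives 61 distinct complete orderings.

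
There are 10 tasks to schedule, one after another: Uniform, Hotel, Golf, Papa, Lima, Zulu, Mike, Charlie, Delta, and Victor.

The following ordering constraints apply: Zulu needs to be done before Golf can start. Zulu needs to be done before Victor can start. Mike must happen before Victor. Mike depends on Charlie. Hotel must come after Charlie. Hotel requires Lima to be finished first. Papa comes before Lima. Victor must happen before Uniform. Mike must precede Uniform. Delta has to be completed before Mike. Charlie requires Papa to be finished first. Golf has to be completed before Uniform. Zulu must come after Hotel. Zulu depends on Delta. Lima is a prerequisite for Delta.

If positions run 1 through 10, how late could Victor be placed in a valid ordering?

9

The only task forced after Victor (directly or by a chain) is Uniform.
So at least 1 task follows Victor, putting Victor no later than position 9. That position is achievable by scheduling everything else first.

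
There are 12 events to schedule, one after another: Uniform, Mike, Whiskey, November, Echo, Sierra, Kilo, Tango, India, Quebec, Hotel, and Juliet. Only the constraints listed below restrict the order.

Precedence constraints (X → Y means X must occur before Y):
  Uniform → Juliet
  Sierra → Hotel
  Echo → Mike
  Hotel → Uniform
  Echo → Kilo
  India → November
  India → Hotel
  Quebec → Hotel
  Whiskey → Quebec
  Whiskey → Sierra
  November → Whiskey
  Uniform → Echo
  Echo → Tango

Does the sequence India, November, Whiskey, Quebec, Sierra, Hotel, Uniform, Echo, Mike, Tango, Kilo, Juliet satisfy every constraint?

Yes

Going through the constraints one by one, each required predecessor appears earlier in the sequence than its dependent — e.g. India (position 1) is before Hotel (position 6), as required.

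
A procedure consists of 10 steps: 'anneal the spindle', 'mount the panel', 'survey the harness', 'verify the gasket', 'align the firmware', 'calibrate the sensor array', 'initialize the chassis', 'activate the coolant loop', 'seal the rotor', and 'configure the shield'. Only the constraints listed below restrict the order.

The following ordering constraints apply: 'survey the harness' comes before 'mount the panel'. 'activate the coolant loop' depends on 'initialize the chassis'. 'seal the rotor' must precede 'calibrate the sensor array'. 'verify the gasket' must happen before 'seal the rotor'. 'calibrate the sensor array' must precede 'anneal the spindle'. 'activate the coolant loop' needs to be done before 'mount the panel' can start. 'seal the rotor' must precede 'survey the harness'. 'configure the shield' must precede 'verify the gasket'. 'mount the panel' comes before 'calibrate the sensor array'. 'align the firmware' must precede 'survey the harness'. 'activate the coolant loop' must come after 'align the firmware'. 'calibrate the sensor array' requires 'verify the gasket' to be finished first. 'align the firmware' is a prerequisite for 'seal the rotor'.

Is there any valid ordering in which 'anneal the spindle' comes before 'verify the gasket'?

No

There is a dependency chain 'verify the gasket' → 'calibrate the sensor array' → 'anneal the spindle', so 'anneal the spindle' always comes after 'verify the gasket'.
Hence 'anneal the spindle' can never be scheduled before 'verify the gasket'.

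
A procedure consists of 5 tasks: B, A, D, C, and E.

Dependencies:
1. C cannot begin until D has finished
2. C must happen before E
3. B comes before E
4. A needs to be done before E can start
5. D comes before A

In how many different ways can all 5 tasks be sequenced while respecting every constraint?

8

2 tasks have no prerequisites (B, D), so any of them could come first.
Counting all ways to extend the partial order to a total order gives 8.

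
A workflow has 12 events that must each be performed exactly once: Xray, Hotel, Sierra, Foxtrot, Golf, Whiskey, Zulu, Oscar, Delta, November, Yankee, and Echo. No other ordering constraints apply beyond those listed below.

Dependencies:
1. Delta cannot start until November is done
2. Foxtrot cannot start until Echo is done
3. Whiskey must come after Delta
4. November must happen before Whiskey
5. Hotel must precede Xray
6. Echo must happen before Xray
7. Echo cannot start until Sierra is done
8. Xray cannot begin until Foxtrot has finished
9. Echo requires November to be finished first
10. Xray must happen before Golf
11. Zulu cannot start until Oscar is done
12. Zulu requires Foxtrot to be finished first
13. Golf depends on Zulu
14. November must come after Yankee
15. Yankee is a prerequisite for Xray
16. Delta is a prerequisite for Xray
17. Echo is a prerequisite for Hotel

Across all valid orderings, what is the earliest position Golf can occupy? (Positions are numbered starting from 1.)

11

Every event that must precede Golf has to come before it. Tracing all chains that end at Golf, those events are: Xray, Hotel, Sierra, Foxtrot, Zulu, Oscar, Delta, November, Yankee, Echo — 10 in total.
With 10 mandatory predecessors, the earliest Golf can sit is position 10+1 = 11, and placing just those 10 first achieves it.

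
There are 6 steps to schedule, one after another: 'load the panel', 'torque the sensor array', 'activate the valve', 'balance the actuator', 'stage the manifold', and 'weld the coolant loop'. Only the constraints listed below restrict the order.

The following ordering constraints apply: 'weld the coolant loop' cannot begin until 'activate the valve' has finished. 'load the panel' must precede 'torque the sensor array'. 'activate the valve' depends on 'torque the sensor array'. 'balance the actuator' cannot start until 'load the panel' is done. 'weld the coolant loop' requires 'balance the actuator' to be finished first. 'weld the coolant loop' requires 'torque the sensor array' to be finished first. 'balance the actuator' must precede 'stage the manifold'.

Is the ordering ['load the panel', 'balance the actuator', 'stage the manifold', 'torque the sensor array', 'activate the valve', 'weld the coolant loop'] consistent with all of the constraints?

Checking each listed constraint against this order: for instance, 'balance the actuator' is in position 2 and 'weld the coolant loop' in position 6, so that constraint holds — and the remaining constraints check out the same way.

Yes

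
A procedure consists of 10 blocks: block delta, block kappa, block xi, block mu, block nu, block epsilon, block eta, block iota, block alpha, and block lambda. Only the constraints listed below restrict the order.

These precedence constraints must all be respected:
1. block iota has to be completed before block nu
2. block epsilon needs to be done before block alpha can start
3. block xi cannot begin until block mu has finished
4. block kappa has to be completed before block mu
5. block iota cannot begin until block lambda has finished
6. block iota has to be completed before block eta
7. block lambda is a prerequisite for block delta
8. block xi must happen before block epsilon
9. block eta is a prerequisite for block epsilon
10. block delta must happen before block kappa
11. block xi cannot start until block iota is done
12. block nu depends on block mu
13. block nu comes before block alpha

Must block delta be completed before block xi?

Yes

Chaining the stated constraints: block delta → block kappa → block mu → block xi.
That forces block delta before block xi in every valid schedule.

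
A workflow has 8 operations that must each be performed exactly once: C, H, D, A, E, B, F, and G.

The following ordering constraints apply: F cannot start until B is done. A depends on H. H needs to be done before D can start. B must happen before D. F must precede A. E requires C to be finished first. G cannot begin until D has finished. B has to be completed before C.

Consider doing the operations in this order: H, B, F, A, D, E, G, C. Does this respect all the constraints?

No

The sequence places E ahead of C.
That contradicts the constraint that C must precede E.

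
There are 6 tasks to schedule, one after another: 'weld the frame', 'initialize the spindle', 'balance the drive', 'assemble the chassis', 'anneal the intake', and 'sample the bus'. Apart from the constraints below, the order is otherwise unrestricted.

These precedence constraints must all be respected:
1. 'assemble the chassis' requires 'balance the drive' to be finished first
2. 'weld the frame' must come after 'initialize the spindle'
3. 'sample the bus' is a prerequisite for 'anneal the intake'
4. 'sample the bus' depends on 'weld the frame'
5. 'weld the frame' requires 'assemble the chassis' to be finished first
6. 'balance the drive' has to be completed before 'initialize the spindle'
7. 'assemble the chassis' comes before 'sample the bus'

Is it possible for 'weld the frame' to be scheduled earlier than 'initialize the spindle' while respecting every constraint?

Following 'initialize the spindle' → 'weld the frame', 'initialize the spindle' must precede 'weld the frame' in every valid ordering.
So no valid ordering can have 'weld the frame' before 'initialize the spindle'.

No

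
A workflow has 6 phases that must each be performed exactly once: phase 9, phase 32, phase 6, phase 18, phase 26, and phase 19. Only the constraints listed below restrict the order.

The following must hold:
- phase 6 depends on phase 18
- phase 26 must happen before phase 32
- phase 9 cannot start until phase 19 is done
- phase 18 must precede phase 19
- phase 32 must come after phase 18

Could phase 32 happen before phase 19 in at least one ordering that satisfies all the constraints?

Yes

Nothing in the constraints forces phase 19 before phase 32 — there is no chain from phase 19 to phase 32.
So a valid ordering placing phase 32 earlier than phase 19 exists.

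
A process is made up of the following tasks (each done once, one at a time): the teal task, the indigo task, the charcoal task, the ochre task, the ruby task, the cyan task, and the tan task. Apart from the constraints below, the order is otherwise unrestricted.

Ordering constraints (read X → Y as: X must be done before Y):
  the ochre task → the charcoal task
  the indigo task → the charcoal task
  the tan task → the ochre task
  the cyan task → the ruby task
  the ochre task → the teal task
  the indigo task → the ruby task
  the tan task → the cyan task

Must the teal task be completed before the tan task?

There is a chain the tan task → the ochre task → the teal task, which puts the tan task before the teal task.
So the teal task never precedes the tan task.

No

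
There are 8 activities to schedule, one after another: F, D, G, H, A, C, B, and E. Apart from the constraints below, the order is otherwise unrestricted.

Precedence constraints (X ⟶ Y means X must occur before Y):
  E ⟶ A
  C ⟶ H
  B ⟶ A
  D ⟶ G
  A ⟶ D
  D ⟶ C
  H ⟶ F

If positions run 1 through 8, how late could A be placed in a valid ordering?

Following every chain forward from A, the activities that must come later are F, D, G, H, C — 5 of them.
So at least 5 activities follow A, putting A no later than position 3. That position is achievable by scheduling everything else first.

3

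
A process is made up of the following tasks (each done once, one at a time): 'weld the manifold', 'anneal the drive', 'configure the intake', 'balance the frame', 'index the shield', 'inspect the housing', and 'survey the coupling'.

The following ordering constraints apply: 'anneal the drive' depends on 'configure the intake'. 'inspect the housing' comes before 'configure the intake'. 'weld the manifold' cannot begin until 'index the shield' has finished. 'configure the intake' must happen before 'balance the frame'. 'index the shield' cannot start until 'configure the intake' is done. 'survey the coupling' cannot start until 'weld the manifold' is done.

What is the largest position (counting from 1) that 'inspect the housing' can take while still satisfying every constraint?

Every task that must follow 'inspect the housing' has to come after it. Tracing all chains starting from 'inspect the housing', those tasks are: 'weld the manifold', 'anneal the drive', 'configure the intake', 'balance the frame', 'index the shield', 'survey the coupling' — 6 in total.
With 6 mandatory successors out of 7 tasks total, the latest slot for 'inspect the housing' is 7−6 = 1, and it's reachable by doing all non-successors before 'inspect the housing'.

1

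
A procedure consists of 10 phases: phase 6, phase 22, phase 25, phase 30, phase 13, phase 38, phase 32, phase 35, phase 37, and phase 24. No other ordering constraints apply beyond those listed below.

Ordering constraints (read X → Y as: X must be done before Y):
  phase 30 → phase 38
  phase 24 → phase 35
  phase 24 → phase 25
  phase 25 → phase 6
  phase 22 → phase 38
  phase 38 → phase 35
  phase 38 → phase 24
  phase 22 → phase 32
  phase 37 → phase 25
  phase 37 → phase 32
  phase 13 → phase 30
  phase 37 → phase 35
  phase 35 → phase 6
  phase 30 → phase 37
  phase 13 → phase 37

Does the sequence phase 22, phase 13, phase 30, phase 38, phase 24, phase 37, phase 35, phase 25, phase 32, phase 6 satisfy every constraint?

Yes

Every stated constraint is respected: phase 22 sits at position 1, ahead of phase 32 at position 9, and each of the other listed pairs likewise has the predecessor earlier in the sequence.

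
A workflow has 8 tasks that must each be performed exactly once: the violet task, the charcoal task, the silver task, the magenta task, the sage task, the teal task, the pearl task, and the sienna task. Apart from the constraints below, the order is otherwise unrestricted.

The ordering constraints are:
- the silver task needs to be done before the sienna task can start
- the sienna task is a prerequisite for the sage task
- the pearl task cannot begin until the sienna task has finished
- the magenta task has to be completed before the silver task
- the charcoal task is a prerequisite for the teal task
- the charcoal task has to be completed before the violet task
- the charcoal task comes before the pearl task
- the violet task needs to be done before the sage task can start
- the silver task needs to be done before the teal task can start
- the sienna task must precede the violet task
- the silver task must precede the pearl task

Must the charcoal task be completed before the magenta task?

No chain of constraints connects the charcoal task to the magenta task in either direction.
There exist valid orderings with the magenta task before the charcoal task, so the charcoal task is not required to come first.

No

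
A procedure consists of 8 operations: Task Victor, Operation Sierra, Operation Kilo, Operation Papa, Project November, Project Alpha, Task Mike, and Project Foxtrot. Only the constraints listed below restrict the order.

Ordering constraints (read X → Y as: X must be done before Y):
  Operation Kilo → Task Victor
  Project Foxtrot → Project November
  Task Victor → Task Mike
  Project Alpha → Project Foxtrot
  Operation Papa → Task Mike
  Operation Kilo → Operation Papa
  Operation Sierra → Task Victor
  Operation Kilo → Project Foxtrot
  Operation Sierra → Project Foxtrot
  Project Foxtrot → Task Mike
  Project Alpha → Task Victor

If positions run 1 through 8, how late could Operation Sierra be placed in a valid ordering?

4

Following every chain forward from Operation Sierra, the operations that must come later are Task Victor, Project November, Task Mike, Project Foxtrot — 4 of them.
So at least 4 operations follow Operation Sierra, putting Operation Sierra no later than position 4. That position is achievable by scheduling everything else first.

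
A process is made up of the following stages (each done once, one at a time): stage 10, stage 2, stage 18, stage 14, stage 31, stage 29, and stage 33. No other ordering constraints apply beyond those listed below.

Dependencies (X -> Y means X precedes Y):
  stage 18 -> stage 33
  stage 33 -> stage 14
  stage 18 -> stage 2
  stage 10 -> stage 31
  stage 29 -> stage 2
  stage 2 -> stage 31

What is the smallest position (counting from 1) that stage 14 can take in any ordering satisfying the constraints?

3

Working backwards through the constraints from stage 14, its full set of required predecessors is stage 18, stage 33 — 2 of them.
So at minimum 2 stages come before stage 14, putting stage 14 no earlier than position 3. That position is achievable by scheduling exactly those predecessors first.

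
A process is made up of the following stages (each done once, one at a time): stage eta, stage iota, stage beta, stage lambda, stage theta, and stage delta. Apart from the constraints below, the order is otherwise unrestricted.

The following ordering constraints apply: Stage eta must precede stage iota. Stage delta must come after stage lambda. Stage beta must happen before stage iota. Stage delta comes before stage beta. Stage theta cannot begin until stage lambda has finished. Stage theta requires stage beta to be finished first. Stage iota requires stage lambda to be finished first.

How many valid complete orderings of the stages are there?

2 stages have no prerequisites (stage eta, stage lambda), so any of them could come first.
Systematically extending each partial ordering one stage at a time and counting, there are 9 complete orderings.

9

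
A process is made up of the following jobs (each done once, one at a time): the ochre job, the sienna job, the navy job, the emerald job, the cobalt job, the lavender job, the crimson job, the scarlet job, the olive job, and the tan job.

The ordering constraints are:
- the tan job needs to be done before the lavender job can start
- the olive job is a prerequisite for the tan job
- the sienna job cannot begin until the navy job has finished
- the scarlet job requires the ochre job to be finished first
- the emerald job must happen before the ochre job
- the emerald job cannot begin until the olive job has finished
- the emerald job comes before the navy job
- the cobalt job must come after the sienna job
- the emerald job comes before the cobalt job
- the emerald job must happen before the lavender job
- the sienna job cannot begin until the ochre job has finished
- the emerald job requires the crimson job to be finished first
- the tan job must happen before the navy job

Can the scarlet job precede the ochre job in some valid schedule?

No

There is a dependency chain the ochre job → the scarlet job, so the scarlet job always comes after the ochre job.
So no valid ordering can have the scarlet job before the ochre job.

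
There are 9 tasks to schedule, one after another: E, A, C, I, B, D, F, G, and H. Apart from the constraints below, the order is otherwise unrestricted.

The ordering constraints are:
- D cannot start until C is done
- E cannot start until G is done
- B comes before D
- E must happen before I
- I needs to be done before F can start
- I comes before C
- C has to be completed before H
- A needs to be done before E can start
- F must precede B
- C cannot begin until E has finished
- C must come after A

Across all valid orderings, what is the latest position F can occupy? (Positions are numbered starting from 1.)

Every task that must follow F has to come after it. Tracing all chains starting from F, those tasks are: B, D — 2 in total.
So at least 2 tasks follow F, putting F no later than position 7. That position is achievable by scheduling everything else first.

7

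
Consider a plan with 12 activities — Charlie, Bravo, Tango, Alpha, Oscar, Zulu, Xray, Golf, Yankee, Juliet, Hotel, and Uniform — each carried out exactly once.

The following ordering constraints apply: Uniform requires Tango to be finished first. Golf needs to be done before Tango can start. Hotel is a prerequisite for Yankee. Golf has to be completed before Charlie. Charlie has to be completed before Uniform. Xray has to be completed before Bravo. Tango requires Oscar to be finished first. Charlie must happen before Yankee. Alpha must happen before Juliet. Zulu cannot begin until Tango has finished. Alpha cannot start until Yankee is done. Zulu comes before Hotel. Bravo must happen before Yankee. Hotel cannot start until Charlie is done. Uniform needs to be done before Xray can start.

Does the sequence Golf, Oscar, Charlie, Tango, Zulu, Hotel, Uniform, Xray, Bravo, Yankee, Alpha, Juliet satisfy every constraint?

Yes

Going through the constraints one by one, each required predecessor appears earlier in the sequence than its dependent — e.g. Charlie (position 3) is before Yankee (position 10), as required.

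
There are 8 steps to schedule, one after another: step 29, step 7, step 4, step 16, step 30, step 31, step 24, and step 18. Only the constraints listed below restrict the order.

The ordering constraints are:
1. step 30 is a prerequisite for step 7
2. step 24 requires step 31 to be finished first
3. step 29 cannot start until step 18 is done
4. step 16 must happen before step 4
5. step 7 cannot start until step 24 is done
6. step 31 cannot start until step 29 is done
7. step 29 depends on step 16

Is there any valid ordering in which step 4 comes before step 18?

Yes

No chain of constraints runs from step 18 to step 4, so step 18 is not required to come first.
That means at least one valid schedule has step 4 before step 18.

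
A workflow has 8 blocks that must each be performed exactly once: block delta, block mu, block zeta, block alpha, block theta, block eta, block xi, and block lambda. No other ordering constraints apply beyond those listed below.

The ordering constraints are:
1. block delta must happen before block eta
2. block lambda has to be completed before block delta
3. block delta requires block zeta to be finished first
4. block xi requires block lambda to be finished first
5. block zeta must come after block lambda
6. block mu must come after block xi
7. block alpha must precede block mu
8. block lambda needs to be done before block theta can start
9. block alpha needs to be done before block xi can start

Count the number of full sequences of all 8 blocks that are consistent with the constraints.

The blocks with no prerequisites are block alpha, block lambda; any of them can be placed first.
Systematically extending each partial ordering one block at a time and counting, there are 200 complete orderings.

200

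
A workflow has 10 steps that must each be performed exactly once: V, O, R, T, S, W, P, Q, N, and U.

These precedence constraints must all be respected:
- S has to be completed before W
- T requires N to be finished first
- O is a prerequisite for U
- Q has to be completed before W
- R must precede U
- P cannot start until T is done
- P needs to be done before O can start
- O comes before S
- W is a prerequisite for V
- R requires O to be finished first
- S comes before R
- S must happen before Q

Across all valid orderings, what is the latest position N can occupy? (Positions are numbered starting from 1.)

Following every chain forward from N, the steps that must come later are V, O, R, T, S, W, P, Q, U — 9 of them.
So at least 9 steps follow N, putting N no later than position 1. That position is achievable by scheduling everything else first.

1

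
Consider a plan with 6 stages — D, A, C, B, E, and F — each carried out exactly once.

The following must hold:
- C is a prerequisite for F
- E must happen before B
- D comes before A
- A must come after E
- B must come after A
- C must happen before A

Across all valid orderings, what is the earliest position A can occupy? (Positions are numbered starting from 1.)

4

Working backwards through the constraints from A, its full set of required predecessors is D, C, E — 3 of them.
With 3 mandatory predecessors, the earliest A can sit is position 3+1 = 4, and placing just those 3 first achieves it.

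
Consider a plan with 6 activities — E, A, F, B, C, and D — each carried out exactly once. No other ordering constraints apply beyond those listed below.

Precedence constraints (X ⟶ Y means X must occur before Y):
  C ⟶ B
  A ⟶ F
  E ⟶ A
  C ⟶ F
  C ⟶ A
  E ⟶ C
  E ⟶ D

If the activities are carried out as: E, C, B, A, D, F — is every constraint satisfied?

Going through the constraints one by one, each required predecessor appears earlier in the sequence than its dependent — e.g. C (position 2) is before F (position 6), as required.

Yes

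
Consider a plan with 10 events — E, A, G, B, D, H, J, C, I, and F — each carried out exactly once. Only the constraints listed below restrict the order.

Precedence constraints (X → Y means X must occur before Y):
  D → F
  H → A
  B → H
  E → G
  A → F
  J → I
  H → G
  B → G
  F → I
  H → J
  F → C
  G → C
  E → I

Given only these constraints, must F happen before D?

In fact the dependencies run the other way: D → F.
So F does not have to come before D — it cannot.

No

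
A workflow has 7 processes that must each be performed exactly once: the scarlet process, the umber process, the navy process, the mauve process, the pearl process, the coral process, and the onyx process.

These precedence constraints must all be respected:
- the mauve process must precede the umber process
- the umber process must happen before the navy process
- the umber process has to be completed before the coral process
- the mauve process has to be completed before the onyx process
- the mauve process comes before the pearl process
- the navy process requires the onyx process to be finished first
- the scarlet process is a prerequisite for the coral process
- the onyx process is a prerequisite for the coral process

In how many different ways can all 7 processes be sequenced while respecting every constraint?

2 processes have no prerequisites (the scarlet process, the mauve process), so any of them could come first.
Counting all ways to extend the partial order to a total order gives 104.

104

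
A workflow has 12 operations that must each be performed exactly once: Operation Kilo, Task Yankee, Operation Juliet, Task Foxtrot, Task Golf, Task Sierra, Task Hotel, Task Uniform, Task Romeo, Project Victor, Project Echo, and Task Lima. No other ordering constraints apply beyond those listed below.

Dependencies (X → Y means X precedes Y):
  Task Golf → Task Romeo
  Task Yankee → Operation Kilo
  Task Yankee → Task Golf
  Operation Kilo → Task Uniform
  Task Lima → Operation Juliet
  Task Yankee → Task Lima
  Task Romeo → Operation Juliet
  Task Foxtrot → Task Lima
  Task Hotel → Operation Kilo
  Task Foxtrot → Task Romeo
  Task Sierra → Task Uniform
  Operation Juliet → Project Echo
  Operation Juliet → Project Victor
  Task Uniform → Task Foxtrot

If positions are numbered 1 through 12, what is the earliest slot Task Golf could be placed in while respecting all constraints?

2

Working backwards through the constraints from Task Golf, its only required predecessor is Task Yankee.
With 1 mandatory predecessor, the earliest Task Golf can sit is position 1+1 = 2, and placing just that one first achieves it.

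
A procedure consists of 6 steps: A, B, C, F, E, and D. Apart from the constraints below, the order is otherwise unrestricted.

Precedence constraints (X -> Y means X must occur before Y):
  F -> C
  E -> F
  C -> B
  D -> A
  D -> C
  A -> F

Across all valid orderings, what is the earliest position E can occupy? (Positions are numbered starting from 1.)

No constraint forces any other step before E, so it can be placed first.

1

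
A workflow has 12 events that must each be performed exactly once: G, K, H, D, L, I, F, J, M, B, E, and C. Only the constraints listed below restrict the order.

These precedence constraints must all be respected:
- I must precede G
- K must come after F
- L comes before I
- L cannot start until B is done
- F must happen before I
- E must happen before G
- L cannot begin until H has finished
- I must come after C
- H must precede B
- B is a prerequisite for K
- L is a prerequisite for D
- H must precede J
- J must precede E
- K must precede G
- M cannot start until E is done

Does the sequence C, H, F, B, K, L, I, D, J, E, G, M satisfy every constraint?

Yes

Checking each listed constraint against this order: for instance, H is in position 2 and J in position 9, so that constraint holds — and the remaining constraints check out the same way.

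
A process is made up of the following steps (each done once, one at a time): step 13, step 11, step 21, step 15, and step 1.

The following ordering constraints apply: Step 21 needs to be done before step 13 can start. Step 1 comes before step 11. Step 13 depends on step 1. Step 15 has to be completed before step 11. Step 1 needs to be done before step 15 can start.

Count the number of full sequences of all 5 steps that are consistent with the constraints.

The steps with no prerequisites are step 21, step 1; any of them can be placed first.
Enumerating by repeatedly choosing an available step (one whose prerequisites are all placed) gives 9 distinct complete orderings.

9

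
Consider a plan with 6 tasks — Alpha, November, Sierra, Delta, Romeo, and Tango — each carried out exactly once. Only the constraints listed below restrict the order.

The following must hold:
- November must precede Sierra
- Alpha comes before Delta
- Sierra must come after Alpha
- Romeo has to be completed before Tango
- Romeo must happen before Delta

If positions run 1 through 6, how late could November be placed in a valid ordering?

5

Following the constraints forward from November, its only required successor is Sierra.
So at least 1 task follows November, putting November no later than position 5. That position is achievable by scheduling everything else first.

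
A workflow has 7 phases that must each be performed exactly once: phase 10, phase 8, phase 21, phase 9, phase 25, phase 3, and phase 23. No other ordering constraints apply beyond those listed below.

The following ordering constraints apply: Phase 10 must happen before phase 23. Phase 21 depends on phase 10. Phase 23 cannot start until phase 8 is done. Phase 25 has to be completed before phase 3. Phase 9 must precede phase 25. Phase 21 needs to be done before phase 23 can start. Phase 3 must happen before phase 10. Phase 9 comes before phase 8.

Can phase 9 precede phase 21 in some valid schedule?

Yes

Every valid ordering already has phase 9 before phase 21 (the constraints require it), so in particular at least one does.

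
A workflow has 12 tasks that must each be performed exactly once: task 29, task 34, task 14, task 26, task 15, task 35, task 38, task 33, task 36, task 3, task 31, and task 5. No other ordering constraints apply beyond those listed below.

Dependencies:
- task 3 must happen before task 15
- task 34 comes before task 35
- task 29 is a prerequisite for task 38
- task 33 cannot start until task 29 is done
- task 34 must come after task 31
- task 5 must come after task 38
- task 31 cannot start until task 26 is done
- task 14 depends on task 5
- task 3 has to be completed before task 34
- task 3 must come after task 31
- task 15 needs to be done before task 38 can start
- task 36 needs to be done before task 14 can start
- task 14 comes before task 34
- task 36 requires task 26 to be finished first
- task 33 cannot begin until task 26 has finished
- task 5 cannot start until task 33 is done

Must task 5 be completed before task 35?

Tracing the constraints gives a chain: task 5 → task 14 → task 34 → task 35.
That forces task 5 before task 35 in every valid schedule.

Yes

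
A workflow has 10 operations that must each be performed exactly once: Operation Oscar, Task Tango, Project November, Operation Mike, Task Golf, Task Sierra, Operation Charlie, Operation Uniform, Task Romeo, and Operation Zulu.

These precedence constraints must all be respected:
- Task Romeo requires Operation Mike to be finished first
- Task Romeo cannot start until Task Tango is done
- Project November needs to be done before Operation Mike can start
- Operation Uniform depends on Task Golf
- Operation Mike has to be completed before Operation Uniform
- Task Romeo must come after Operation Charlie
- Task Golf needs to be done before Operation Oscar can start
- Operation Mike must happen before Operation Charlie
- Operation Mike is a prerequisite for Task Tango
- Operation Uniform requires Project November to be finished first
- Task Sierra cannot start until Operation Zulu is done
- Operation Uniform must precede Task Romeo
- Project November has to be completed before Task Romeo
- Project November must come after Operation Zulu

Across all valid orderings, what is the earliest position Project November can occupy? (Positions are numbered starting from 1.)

Working backwards through the constraints from Project November, its only required predecessor is Operation Zulu.
With 1 mandatory predecessor, the earliest Project November can sit is position 1+1 = 2, and placing just that one first achieves it.

2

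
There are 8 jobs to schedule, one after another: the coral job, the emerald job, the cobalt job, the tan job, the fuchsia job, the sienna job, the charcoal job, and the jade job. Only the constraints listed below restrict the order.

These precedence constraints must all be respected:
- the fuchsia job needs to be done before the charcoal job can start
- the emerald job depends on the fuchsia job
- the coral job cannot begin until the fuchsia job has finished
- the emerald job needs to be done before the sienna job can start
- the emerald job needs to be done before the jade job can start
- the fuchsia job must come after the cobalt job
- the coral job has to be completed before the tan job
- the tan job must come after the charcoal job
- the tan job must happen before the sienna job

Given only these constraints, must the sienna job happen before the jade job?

No chain of constraints connects the sienna job to the jade job in either direction.
A valid ordering placing the jade job before the sienna job exists, so the answer is no.

No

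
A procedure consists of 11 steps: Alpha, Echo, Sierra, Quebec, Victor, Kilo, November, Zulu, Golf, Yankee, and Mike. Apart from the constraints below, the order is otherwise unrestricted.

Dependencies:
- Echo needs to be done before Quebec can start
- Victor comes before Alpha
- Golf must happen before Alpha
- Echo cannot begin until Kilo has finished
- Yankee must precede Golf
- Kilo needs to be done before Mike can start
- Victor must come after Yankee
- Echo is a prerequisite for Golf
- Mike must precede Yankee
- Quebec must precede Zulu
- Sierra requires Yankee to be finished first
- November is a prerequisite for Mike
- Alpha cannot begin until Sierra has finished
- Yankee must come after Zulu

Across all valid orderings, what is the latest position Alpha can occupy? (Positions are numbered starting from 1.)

No constraint forces any step after Alpha, so it can be placed last, in position 11.

11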